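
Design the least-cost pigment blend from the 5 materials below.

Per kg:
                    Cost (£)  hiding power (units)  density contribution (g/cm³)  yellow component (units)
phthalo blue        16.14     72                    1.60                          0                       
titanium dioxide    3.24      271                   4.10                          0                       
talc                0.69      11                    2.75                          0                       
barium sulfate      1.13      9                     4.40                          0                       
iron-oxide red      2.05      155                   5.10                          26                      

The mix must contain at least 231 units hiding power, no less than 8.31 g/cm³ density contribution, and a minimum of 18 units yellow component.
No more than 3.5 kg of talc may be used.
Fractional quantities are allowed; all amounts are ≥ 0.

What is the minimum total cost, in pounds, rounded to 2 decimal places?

Treat it as an LP. Let x1 = kg of phthalo blue, x2 = kg of titanium dioxide, x3 = kg of talc, x4 = kg of barium sulfate, x5 = kg of iron-oxide red.
min 16.14x1 + 3.24x2 + 0.69x3 + 1.13x4 + 2.05x5 subject to:
  72x1 + 271x2 + 11x3 + 9x4 + 155x5 ≥ 231   (hiding power)
  1.6x1 + 4.1x2 + 2.75x3 + 4.4x4 + 5.1x5 ≥ 8.31   (density contribution)
  26x5 ≥ 18   (yellow component)
  x3 ≤ 3.5
  x1, x2, x3, x4, x5 ≥ 0.
The cheapest feasible vertex uses only talc, iron-oxide red; phthalo blue, titanium dioxide, barium sulfate are not used. Binding constraints: hiding power and density contribution.
Solving gives x3 = 0.297, x5 = 1.469.
Hence cost = 0.69·0.297 + 2.05·1.469 = £3.2164.

£3.22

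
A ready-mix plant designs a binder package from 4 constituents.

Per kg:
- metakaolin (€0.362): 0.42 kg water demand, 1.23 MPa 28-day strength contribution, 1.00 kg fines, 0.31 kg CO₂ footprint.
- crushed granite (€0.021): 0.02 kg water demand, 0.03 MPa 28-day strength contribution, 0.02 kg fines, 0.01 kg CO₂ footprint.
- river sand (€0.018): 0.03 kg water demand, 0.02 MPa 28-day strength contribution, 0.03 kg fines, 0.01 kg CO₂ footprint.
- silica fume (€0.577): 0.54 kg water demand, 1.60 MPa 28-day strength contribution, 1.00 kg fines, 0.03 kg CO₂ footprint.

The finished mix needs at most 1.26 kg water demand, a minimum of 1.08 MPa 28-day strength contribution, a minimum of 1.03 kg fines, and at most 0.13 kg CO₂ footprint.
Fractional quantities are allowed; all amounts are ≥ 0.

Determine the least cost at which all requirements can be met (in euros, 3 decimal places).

€0.518

Let x1 = kg of metakaolin, x2 = kg of crushed granite, x3 = kg of river sand, x4 = kg of silica fume.
Minimise 0.362x1 + 0.021x2 + 0.018x3 + 0.577x4 with:
  0.42x1 + 0.02x2 + 0.03x3 + 0.54x4 ≤ 1.26   (water demand)
  1.23x1 + 0.03x2 + 0.02x3 + 1.6x4 ≥ 1.08   (28-day strength contribution)
  1x1 + 0.02x2 + 0.03x3 + 1x4 ≥ 1.03   (fines)
  0.31x1 + 0.01x2 + 0.01x3 + 0.03x4 ≤ 0.13   (CO₂ footprint)
  x1, x2, x3, x4 ≥ 0.
The minimum-cost mix takes nothing from crushed granite, river sand — only metakaolin, silica fume. There the fines and CO₂ footprint constraints are tight.
Solving gives x1 = 0.3539, x4 = 0.6761.
Cost = 0.362·0.3539 + 0.577·0.6761 = 0.51822.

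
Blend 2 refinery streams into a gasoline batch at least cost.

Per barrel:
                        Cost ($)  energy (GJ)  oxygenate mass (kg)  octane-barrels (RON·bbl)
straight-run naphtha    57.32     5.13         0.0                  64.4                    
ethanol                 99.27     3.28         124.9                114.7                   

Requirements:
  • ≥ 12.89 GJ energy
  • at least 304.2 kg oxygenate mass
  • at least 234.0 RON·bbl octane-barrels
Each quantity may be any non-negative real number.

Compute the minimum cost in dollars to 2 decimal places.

$296.54

Let x1 = barrels of straight-run naphtha, x2 = barrels of ethanol.
min 57.32x1 + 99.27x2 with:
  5.13x1 + 3.28x2 ≥ 12.89   (energy)
  124.9x2 ≥ 304.2   (oxygenate mass)
  64.4x1 + 114.7x2 ≥ 234   (octane-barrels)
  x1, x2 ≥ 0.
Both inputs are positive at the optimum. The energy and oxygenate mass requirements are met with equality.
Optimal quantities: straight-run naphtha = 0.95544 barrels, ethanol = 2.4355 barrels.
Hence cost = 57.32·0.95544 + 99.27·2.4355 = $296.5379.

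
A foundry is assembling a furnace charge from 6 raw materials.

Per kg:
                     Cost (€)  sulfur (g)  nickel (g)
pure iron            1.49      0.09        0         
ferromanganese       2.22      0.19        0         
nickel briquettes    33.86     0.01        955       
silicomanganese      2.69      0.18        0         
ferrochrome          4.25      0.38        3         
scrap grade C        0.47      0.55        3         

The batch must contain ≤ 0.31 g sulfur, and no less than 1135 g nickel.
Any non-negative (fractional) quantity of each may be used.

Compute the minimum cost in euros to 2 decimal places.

€40.24

Set it up as a linear program. Let x1 = kg of pure iron, x2 = kg of ferromanganese, x3 = kg of nickel briquettes, x4 = kg of silicomanganese, x5 = kg of ferrochrome, x6 = kg of scrap grade C.
Minimise 1.49x1 + 2.22x2 + 33.86x3 + 2.69x4 + 4.25x5 + 0.47x6 subject to:
  0.09x1 + 0.19x2 + 0.01x3 + 0.18x4 + 0.38x5 + 0.55x6 ≤ 0.31   (sulfur)
  955x3 + 3x5 + 3x6 ≥ 1135   (nickel)
  x1, x2, x3, x4, x5, x6 ≥ 0.
The optimal basis is {nickel briquettes}; pure iron, ferromanganese, silicomanganese, ferrochrome, scrap grade C drop out. There the nickel constraint is tight.
So nickel briquettes = 1.1885 kg.
Objective = 33.86·1.1885 = 40.2426.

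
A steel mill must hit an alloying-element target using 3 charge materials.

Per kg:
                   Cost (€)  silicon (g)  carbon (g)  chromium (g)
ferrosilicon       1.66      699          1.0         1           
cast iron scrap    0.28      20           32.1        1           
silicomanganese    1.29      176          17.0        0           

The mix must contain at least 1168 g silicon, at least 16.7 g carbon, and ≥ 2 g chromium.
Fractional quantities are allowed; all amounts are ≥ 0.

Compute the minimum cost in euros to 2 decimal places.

€2.88

Let x1 = kg of ferrosilicon, x2 = kg of cast iron scrap, x3 = kg of silicomanganese.
min 1.66x1 + 0.28x2 + 1.29x3 s.t.:
  699x1 + 20x2 + 176x3 ≥ 1168   (silicon)
  1x1 + 32.1x2 + 17x3 ≥ 16.7   (carbon)
  1x1 + 1x2 ≥ 2   (chromium)
  x1, x2, x3 ≥ 0.
The minimum-cost mix takes nothing from silicomanganese — only ferrosilicon, cast iron scrap. Binding constraints: silicon and carbon.
Optimal quantities: ferrosilicon = 1.658 kg, cast iron scrap = 0.4686 kg.
Objective = 1.66·1.658 + 0.28·0.4686 = 2.8835.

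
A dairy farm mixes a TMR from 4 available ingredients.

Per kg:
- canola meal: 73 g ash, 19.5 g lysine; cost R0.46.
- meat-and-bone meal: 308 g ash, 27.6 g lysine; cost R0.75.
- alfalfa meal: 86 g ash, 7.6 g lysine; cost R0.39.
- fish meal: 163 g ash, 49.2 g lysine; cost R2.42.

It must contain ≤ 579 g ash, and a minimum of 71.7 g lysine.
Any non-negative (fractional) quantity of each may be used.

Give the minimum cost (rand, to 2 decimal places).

Let x1 = kg of canola meal, x2 = kg of meat-and-bone meal, x3 = kg of alfalfa meal, x4 = kg of fish meal.
Minimise 0.46x1 + 0.75x2 + 0.39x3 + 2.42x4 with:
  73x1 + 308x2 + 86x3 + 163x4 ≤ 579   (ash)
  19.5x1 + 27.6x2 + 7.6x3 + 49.2x4 ≥ 71.7   (lysine)
  x1, x2, x3, x4 ≥ 0.
The minimum-cost mix takes nothing from meat-and-bone meal, alfalfa meal, fish meal — only canola meal. Binding constraint: lysine.
Optimal quantities: canola meal = 3.677 kg.
Hence cost = 0.46·3.677 = R1.6914.

R1.69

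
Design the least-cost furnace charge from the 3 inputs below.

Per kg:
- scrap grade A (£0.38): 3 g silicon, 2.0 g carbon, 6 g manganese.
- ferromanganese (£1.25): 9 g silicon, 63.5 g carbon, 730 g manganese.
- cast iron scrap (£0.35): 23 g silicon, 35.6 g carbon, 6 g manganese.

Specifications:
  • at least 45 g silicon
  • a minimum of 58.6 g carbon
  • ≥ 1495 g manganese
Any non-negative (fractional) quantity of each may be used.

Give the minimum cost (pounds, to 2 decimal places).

This is a linear program. Let x1 = kg of scrap grade A, x2 = kg of ferromanganese, x3 = kg of cast iron scrap.
Minimise 0.38x1 + 1.25x2 + 0.35x3 with:
  3x1 + 9x2 + 23x3 ≥ 45   (silicon)
  2x1 + 63.5x2 + 35.6x3 ≥ 58.6   (carbon)
  6x1 + 730x2 + 6x3 ≥ 1495   (manganese)
  x1, x2, x3 ≥ 0.
The cheapest feasible vertex uses only ferromanganese, cast iron scrap; scrap grade A is not used. There the silicon and manganese constraints are tight.
Solving gives x2 = 2.038, x3 = 1.159.
Hence cost = 1.25·2.038 + 0.35·1.159 = £2.9532.

£2.95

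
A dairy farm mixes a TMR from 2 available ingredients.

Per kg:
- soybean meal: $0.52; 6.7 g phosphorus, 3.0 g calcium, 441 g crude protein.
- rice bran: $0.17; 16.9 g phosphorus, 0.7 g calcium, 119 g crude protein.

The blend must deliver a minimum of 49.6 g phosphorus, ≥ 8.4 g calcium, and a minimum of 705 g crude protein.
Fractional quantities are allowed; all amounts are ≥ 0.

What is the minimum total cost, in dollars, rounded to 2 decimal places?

This is a linear program. Let x1 = kg of soybean meal, x2 = kg of rice bran.
Minimise 0.52x1 + 0.17x2 subject to:
  6.7x1 + 16.9x2 ≥ 49.6   (phosphorus)
  3x1 + 0.7x2 ≥ 8.4   (calcium)
  441x1 + 119x2 ≥ 705   (crude protein)
  x1, x2 ≥ 0.
Both inputs are positive at the optimum. There the phosphorus and calcium constraints are tight.
Solving gives x1 = 2.331, x2 = 2.011.
Total cost: 0.52·2.331 + 0.17·2.011 = 1.5540.

$1.55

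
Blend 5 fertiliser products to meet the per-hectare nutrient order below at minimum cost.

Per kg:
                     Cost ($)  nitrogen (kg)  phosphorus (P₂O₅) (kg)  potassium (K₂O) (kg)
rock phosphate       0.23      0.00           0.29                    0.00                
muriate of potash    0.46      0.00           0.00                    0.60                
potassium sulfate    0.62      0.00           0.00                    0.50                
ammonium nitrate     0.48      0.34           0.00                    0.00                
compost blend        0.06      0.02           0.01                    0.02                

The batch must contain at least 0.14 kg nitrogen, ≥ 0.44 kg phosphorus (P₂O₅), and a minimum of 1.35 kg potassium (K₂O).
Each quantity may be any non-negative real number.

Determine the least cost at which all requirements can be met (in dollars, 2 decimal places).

Let x1 = kg of rock phosphate, x2 = kg of muriate of potash, x3 = kg of potassium sulfate, x4 = kg of ammonium nitrate, x5 = kg of compost blend.
Minimise 0.23x1 + 0.46x2 + 0.62x3 + 0.48x4 + 0.06x5 s.t.:
  0.34x4 + 0.02x5 ≥ 0.14   (nitrogen)
  0.29x1 + 0.01x5 ≥ 0.44   (phosphorus (P₂O₅))
  0.6x2 + 0.5x3 + 0.02x5 ≥ 1.35   (potassium (K₂O))
  x1, x2, x3, x4, x5 ≥ 0.
At the optimum only rock phosphate, muriate of potash, ammonium nitrate are positive (potassium sulfate, compost blend = 0). There the nitrogen, phosphorus (P₂O₅), potassium (K₂O) constraints are tight.
Optimal quantities: rock phosphate = 1.517 kg, muriate of potash = 2.25 kg, ammonium nitrate = 0.4118 kg.
Objective = 0.23·1.517 + 0.46·2.25 + 0.48·0.4118 = 1.5816.

$1.58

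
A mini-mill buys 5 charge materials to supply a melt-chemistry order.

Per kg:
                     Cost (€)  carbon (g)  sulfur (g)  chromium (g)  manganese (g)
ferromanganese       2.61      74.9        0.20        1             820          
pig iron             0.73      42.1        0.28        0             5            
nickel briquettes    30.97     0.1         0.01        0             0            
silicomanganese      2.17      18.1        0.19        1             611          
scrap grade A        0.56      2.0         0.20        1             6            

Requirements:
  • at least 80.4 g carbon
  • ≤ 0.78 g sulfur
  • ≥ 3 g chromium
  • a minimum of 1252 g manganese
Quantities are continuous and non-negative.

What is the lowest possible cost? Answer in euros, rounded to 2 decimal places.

€4.79

Let x1 = kg of ferromanganese, x2 = kg of pig iron, x3 = kg of nickel briquettes, x4 = kg of silicomanganese, x5 = kg of scrap grade A.
Minimise 2.61x1 + 0.73x2 + 30.97x3 + 2.17x4 + 0.56x5 with:
  74.9x1 + 42.1x2 + 0.1x3 + 18.1x4 + 2x5 ≥ 80.4   (carbon)
  0.2x1 + 0.28x2 + 0.01x3 + 0.19x4 + 0.2x5 ≤ 0.78   (sulfur)
  1x1 + 1x4 + 1x5 ≥ 3   (chromium)
  820x1 + 5x2 + 611x4 + 6x5 ≥ 1252   (manganese)
  x1, x2, x3, x4, x5 ≥ 0.
The minimum-cost mix takes nothing from pig iron, nickel briquettes, silicomanganese — only ferromanganese, scrap grade A. There the chromium and manganese constraints are tight.
That vertex is x1 = 1.516, x5 = 1.484.
Total cost: 2.61·1.516 + 0.56·1.484 = 4.7878.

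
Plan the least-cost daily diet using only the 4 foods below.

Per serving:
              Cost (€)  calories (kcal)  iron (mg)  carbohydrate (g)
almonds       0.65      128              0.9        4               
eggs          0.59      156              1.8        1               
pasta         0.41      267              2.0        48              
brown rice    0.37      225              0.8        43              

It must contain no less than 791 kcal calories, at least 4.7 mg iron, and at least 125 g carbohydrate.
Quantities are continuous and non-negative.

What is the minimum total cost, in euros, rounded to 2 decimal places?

€1.21

Let x1 = servings of almonds, x2 = servings of eggs, x3 = servings of pasta, x4 = servings of brown rice.
Minimise 0.65x1 + 0.59x2 + 0.41x3 + 0.37x4 subject to:
  128x1 + 156x2 + 267x3 + 225x4 ≥ 791   (calories)
  0.9x1 + 1.8x2 + 2x3 + 0.8x4 ≥ 4.7   (iron)
  4x1 + 1x2 + 48x3 + 43x4 ≥ 125   (carbohydrate)
  x1, x2, x3, x4 ≥ 0.
The minimum-cost mix takes nothing from almonds, eggs, brown rice — only pasta. The calories requirement is met with equality.
Optimal quantities: pasta = 2.963 servings.
Hence cost = 0.41·2.963 = €1.2148.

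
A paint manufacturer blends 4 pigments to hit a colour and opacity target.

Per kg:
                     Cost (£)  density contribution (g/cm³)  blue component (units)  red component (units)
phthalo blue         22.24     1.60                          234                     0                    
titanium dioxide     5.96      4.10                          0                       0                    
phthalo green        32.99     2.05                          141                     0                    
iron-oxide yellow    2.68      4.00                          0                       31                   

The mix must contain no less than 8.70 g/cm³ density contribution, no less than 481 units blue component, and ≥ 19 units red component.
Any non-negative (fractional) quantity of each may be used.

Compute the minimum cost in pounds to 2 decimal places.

This is a linear program. Let x1 = kg of phthalo blue, x2 = kg of titanium dioxide, x3 = kg of phthalo green, x4 = kg of iron-oxide yellow.
Minimize 22.24x1 + 5.96x2 + 32.99x3 + 2.68x4 subject to:
  1.6x1 + 4.1x2 + 2.05x3 + 4x4 ≥ 8.7   (density contribution)
  234x1 + 141x3 ≥ 481   (blue component)
  31x4 ≥ 19   (red component)
  x1, x2, x3, x4 ≥ 0.
The minimum-cost mix takes nothing from titanium dioxide, phthalo green — only phthalo blue, iron-oxide yellow. The density contribution and blue component requirements are met with equality.
Optimal quantities: phthalo blue = 2.0556 kg, iron-oxide yellow = 1.3528 kg.
Objective = 22.24·2.0556 + 2.68·1.3528 = 49.3420.

£49.34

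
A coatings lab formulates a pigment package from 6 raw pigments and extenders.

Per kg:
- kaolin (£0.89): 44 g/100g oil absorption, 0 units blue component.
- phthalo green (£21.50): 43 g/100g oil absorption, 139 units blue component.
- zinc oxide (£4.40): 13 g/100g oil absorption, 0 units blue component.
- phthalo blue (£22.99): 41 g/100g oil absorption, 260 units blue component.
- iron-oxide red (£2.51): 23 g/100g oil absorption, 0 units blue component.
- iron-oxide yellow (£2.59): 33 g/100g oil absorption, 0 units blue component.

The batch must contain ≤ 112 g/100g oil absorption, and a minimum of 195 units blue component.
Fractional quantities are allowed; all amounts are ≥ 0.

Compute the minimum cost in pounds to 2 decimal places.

£17.24

Let x1 = kg of kaolin, x2 = kg of phthalo green, x3 = kg of zinc oxide, x4 = kg of phthalo blue, x5 = kg of iron-oxide red, x6 = kg of iron-oxide yellow.
Minimize 0.89x1 + 21.5x2 + 4.4x3 + 22.99x4 + 2.51x5 + 2.59x6 subject to:
  44x1 + 43x2 + 13x3 + 41x4 + 23x5 + 33x6 ≤ 112   (oil absorption)
  139x2 + 260x4 ≥ 195   (blue component)
  x1, x2, x3, x4, x5, x6 ≥ 0.
The optimal basis is {phthalo blue}; kaolin, phthalo green, zinc oxide, iron-oxide red, iron-oxide yellow drop out. The blue component requirement is met with equality.
Optimal quantities: phthalo blue = 0.75 kg.
Cost = 22.99·0.75 = 17.2425.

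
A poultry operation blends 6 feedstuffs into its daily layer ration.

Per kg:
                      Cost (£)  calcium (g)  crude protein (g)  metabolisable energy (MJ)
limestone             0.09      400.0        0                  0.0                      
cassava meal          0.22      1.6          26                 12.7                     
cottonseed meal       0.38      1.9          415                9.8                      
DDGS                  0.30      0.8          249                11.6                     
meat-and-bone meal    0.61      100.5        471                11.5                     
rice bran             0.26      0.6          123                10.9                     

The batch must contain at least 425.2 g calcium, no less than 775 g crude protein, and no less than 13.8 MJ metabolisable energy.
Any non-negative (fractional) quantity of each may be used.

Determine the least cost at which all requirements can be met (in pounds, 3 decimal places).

£0.805

This is a linear program. Let x1 = kg of limestone, x2 = kg of cassava meal, x3 = kg of cottonseed meal, x4 = kg of DDGS, x5 = kg of meat-and-bone meal, x6 = kg of rice bran.
Minimize 0.09x1 + 0.22x2 + 0.38x3 + 0.3x4 + 0.61x5 + 0.26x6 s.t.:
  400x1 + 1.6x2 + 1.9x3 + 0.8x4 + 100.5x5 + 0.6x6 ≥ 425.2   (calcium)
  26x2 + 415x3 + 249x4 + 471x5 + 123x6 ≥ 775   (crude protein)
  12.7x2 + 9.8x3 + 11.6x4 + 11.5x5 + 10.9x6 ≥ 13.8   (metabolisable energy)
  x1, x2, x3, x4, x5, x6 ≥ 0.
At the optimum only limestone, cottonseed meal are positive (cassava meal, DDGS, meat-and-bone meal, rice bran = 0). The calcium and crude protein requirements are met with equality.
Solving gives x1 = 1.0541, x3 = 1.8675.
Total cost: 0.09·1.0541 + 0.38·1.8675 = 0.80452.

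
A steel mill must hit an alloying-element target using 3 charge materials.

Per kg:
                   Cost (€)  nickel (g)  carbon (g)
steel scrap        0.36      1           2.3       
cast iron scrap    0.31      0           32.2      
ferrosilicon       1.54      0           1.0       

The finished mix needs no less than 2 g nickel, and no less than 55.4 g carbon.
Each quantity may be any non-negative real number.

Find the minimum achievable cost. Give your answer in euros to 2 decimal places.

€1.21

Let x1 = kg of steel scrap, x2 = kg of cast iron scrap, x3 = kg of ferrosilicon.
Minimise 0.36x1 + 0.31x2 + 1.54x3 subject to:
  1x1 ≥ 2   (nickel)
  2.3x1 + 32.2x2 + 1x3 ≥ 55.4   (carbon)
  x1, x2, x3 ≥ 0.
The minimum-cost mix takes nothing from ferrosilicon — only steel scrap, cast iron scrap. Binding constraints: nickel and carbon.
Solving gives x1 = 2, x2 = 1.578.
Objective = 0.36·2 + 0.31·1.578 = 1.2092.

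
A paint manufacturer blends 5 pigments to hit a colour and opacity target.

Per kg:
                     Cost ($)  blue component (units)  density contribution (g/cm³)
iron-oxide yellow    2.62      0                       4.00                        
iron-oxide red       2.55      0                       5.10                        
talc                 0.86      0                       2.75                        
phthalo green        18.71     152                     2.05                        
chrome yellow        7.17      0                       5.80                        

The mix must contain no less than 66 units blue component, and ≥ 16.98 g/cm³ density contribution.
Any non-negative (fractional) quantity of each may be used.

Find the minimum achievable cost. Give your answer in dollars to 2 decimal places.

Let x1 = kg of iron-oxide yellow, x2 = kg of iron-oxide red, x3 = kg of talc, x4 = kg of phthalo green, x5 = kg of chrome yellow.
min 2.62x1 + 2.55x2 + 0.86x3 + 18.71x4 + 7.17x5 with:
  152x4 ≥ 66   (blue component)
  4x1 + 5.1x2 + 2.75x3 + 2.05x4 + 5.8x5 ≥ 16.98   (density contribution)
  x1, x2, x3, x4, x5 ≥ 0.
The cheapest feasible vertex uses only talc, phthalo green; iron-oxide yellow, iron-oxide red, chrome yellow are not used. There the blue component and density contribution constraints are tight.
So talc = 5.851 kg, phthalo green = 0.4342 kg.
Cost = 0.86·5.851 + 18.71·0.4342 = 13.1557.

$13.16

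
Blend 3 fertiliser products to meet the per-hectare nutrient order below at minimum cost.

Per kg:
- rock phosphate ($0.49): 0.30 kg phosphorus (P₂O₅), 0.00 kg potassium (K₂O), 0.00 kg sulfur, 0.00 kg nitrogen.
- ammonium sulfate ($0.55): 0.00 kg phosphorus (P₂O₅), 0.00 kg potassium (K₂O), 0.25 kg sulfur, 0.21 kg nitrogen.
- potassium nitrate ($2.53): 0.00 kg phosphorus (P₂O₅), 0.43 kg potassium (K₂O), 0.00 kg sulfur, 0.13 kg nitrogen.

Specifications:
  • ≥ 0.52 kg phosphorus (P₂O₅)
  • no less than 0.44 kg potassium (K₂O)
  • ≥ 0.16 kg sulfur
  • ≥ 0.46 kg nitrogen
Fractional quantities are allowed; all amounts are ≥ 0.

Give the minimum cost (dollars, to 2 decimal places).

$4.29

Treat it as an LP. Let x1 = kg of rock phosphate, x2 = kg of ammonium sulfate, x3 = kg of potassium nitrate.
min 0.49x1 + 0.55x2 + 2.53x3 s.t.:
  0.3x1 ≥ 0.52   (phosphorus (P₂O₅))
  0.43x3 ≥ 0.44   (potassium (K₂O))
  0.25x2 ≥ 0.16   (sulfur)
  0.21x2 + 0.13x3 ≥ 0.46   (nitrogen)
  x1, x2, x3 ≥ 0.
The optimal mix uses every input. Binding constraints: phosphorus (P₂O₅), potassium (K₂O), nitrogen.
Optimal quantities: rock phosphate = 1.733 kg, ammonium sulfate = 1.557 kg, potassium nitrate = 1.023 kg.
Total cost: 0.49·1.733 + 0.55·1.557 + 2.53·1.023 = 4.2937.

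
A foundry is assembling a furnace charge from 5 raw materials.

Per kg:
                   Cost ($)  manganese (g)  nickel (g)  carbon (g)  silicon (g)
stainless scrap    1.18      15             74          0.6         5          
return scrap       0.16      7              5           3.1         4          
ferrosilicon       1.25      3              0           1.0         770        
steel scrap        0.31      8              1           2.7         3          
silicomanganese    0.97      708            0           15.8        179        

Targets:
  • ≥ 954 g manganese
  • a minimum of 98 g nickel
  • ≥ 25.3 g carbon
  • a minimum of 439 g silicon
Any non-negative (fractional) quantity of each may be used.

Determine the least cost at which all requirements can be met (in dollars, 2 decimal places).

Treat it as an LP. Let x1 = kg of stainless scrap, x2 = kg of return scrap, x3 = kg of ferrosilicon, x4 = kg of steel scrap, x5 = kg of silicomanganese.
Minimise 1.18x1 + 0.16x2 + 1.25x3 + 0.31x4 + 0.97x5 with:
  15x1 + 7x2 + 3x3 + 8x4 + 708x5 ≥ 954   (manganese)
  74x1 + 5x2 + 1x4 ≥ 98   (nickel)
  0.6x1 + 3.1x2 + 1x3 + 2.7x4 + 15.8x5 ≥ 25.3   (carbon)
  5x1 + 4x2 + 770x3 + 3x4 + 179x5 ≥ 439   (silicon)
  x1, x2, x3, x4, x5 ≥ 0.
At the optimum only stainless scrap, return scrap, ferrosilicon, silicomanganese are positive (steel scrap = 0). The manganese, nickel, carbon, silicon requirements are met with equality.
Solving gives x1 = 1.245, x2 = 1.17, x3 = 0.2518, x5 = 1.308.
Hence cost = 1.18·1.245 + 0.16·1.17 + 1.25·0.2518 + 0.97·1.308 = $3.2398.

$3.24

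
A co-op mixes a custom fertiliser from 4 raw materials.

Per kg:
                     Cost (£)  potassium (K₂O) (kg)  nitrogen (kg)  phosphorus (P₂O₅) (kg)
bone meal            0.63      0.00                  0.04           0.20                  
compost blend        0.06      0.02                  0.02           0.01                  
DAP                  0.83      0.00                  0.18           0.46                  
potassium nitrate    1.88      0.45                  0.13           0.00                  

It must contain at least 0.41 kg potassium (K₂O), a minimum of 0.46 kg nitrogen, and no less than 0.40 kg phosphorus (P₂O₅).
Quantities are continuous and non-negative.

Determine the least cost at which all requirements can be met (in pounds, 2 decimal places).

£1.58

Let x1 = kg of bone meal, x2 = kg of compost blend, x3 = kg of DAP, x4 = kg of potassium nitrate.
Minimize 0.63x1 + 0.06x2 + 0.83x3 + 1.88x4 subject to:
  0.02x2 + 0.45x4 ≥ 0.41   (potassium (K₂O))
  0.04x1 + 0.02x2 + 0.18x3 + 0.13x4 ≥ 0.46   (nitrogen)
  0.2x1 + 0.01x2 + 0.46x3 ≥ 0.4   (phosphorus (P₂O₅))
  x1, x2, x3, x4 ≥ 0.
At the optimum only compost blend, DAP are positive (bone meal, potassium nitrate = 0). There the potassium (K₂O) and phosphorus (P₂O₅) constraints are tight.
Optimal quantities: compost blend = 20.5 kg, DAP = 0.4239 kg.
Total cost: 0.06·20.5 + 0.83·0.4239 = 1.5818.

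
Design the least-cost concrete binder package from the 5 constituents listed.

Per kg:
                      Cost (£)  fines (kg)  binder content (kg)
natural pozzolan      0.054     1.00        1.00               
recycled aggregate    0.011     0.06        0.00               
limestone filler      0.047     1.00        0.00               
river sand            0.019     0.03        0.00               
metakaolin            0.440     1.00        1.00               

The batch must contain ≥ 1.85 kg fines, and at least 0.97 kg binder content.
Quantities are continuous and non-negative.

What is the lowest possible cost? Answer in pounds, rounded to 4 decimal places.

£0.0937

This is a linear program. Let x1 = kg of natural pozzolan, x2 = kg of recycled aggregate, x3 = kg of limestone filler, x4 = kg of river sand, x5 = kg of metakaolin.
Minimize 0.054x1 + 0.011x2 + 0.047x3 + 0.019x4 + 0.44x5 s.t.:
  1x1 + 0.06x2 + 1x3 + 0.03x4 + 1x5 ≥ 1.85   (fines)
  1x1 + 1x5 ≥ 0.97   (binder content)
  x1, x2, x3, x4, x5 ≥ 0.
The cheapest feasible vertex uses only natural pozzolan, limestone filler; recycled aggregate, river sand, metakaolin are not used. There the fines and binder content constraints are tight.
That vertex is x1 = 0.97, x3 = 0.88.
Objective = 0.054·0.97 + 0.047·0.88 = 0.093740.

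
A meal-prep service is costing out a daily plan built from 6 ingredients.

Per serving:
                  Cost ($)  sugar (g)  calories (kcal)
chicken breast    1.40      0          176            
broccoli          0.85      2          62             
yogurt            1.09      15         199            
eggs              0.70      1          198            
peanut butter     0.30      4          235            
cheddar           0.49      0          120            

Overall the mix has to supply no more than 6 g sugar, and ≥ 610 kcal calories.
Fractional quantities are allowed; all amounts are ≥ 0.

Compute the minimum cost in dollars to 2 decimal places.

Set it up as a linear program. Let x1 = servings of chicken breast, x2 = servings of broccoli, x3 = servings of yogurt, x4 = servings of eggs, x5 = servings of peanut butter, x6 = servings of cheddar.
Minimize 1.4x1 + 0.85x2 + 1.09x3 + 0.7x4 + 0.3x5 + 0.49x6 with:
  2x2 + 15x3 + 1x4 + 4x5 ≤ 6   (sugar)
  176x1 + 62x2 + 199x3 + 198x4 + 235x5 + 120x6 ≥ 610   (calories)
  x1, x2, x3, x4, x5, x6 ≥ 0.
The cheapest feasible vertex uses only peanut butter, cheddar; chicken breast, broccoli, yogurt, eggs are not used. Binding constraints: sugar and calories.
Solving gives x5 = 1.5, x6 = 2.146.
Total cost: 0.3·1.5 + 0.49·2.146 = 1.5015.

$1.50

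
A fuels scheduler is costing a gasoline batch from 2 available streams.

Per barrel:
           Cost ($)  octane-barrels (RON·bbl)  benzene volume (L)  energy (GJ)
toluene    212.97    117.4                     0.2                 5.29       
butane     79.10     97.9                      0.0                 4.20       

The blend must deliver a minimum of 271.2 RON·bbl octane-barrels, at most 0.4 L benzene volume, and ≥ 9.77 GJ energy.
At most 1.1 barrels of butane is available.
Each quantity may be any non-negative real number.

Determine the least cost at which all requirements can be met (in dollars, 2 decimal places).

$383.63

Let x1 = barrels of toluene, x2 = barrels of butane.
Minimise 212.97x1 + 79.1x2 subject to:
  117.4x1 + 97.9x2 ≥ 271.2   (octane-barrels)
  0.2x1 ≤ 0.4   (benzene volume)
  5.29x1 + 4.2x2 ≥ 9.77   (energy)
  x2 ≤ 1.1
  x1, x2 ≥ 0.
Both inputs are positive at the optimum. There the octane-barrels and the butane cap constraints are tight.
Solving gives x1 = 1.3928, x2 = 1.1.
Total cost: 212.97·1.3928 + 79.1·1.1 = 383.6346.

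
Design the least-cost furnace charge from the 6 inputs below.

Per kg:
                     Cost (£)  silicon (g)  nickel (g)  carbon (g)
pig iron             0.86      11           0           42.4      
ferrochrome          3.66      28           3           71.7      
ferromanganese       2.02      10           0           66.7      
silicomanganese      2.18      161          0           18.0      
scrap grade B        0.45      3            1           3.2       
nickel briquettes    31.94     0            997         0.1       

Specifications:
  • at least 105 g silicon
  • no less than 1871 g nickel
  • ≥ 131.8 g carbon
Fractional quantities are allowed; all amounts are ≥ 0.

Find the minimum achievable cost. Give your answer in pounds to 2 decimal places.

Set it up as a linear program. Let x1 = kg of pig iron, x2 = kg of ferrochrome, x3 = kg of ferromanganese, x4 = kg of silicomanganese, x5 = kg of scrap grade B, x6 = kg of nickel briquettes.
min 0.86x1 + 3.66x2 + 2.02x3 + 2.18x4 + 0.45x5 + 31.94x6 s.t.:
  11x1 + 28x2 + 10x3 + 161x4 + 3x5 ≥ 105   (silicon)
  3x2 + 1x5 + 997x6 ≥ 1871   (nickel)
  42.4x1 + 71.7x2 + 66.7x3 + 18x4 + 3.2x5 + 0.1x6 ≥ 131.8   (carbon)
  x1, x2, x3, x4, x5, x6 ≥ 0.
The cheapest feasible vertex uses only pig iron, silicomanganese, nickel briquettes; ferrochrome, ferromanganese, scrap grade B are not used. The silicon, nickel, carbon requirements are met with equality.
So pig iron = 2.9117 kg, silicomanganese = 0.45324 kg, nickel briquettes = 1.8766 kg.
Objective = 0.86·2.9117 + 2.18·0.45324 + 31.94·1.8766 = 63.4307.

£63.43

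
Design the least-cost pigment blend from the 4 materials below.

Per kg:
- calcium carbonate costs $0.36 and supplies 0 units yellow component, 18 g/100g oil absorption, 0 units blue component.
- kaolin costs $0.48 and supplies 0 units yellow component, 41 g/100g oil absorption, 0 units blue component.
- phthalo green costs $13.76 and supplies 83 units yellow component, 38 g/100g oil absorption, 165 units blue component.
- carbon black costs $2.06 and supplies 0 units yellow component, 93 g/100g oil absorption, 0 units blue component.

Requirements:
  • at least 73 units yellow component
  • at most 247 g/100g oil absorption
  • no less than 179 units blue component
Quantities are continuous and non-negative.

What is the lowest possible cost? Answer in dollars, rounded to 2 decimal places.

This is a linear program. Let x1 = kg of calcium carbonate, x2 = kg of kaolin, x3 = kg of phthalo green, x4 = kg of carbon black.
Minimize 0.36x1 + 0.48x2 + 13.76x3 + 2.06x4 subject to:
  83x3 ≥ 73   (yellow component)
  18x1 + 41x2 + 38x3 + 93x4 ≤ 247   (oil absorption)
  165x3 ≥ 179   (blue component)
  x1, x2, x3, x4 ≥ 0.
The minimum-cost mix takes nothing from calcium carbonate, kaolin, carbon black — only phthalo green. Binding constraint: blue component.
So phthalo green = 1.085 kg.
Hence cost = 13.76·1.085 = $14.9296.

$14.93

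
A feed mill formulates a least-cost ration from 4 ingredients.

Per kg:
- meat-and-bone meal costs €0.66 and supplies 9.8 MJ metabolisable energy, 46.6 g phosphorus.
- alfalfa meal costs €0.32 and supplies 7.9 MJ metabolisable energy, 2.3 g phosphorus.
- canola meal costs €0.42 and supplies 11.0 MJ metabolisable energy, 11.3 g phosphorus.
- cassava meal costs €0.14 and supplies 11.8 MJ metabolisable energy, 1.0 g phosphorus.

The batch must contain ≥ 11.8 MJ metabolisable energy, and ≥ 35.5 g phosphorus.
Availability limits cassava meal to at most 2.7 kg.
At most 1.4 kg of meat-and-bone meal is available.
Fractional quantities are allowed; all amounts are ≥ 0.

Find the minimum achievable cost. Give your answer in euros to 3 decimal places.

€0.550

Treat it as an LP. Let x1 = kg of meat-and-bone meal, x2 = kg of alfalfa meal, x3 = kg of canola meal, x4 = kg of cassava meal.
Minimise 0.66x1 + 0.32x2 + 0.42x3 + 0.14x4 with:
  9.8x1 + 7.9x2 + 11x3 + 11.8x4 ≥ 11.8   (metabolisable energy)
  46.6x1 + 2.3x2 + 11.3x3 + 1x4 ≥ 35.5   (phosphorus)
  x4 ≤ 2.7
  x1 ≤ 1.4
  x1, x2, x3, x4 ≥ 0.
At the optimum only meat-and-bone meal, cassava meal are positive (alfalfa meal, canola meal = 0). The metabolisable energy and phosphorus requirements are met with equality.
Solving gives x1 = 0.7538, x4 = 0.374.
Total cost: 0.66·0.7538 + 0.14·0.374 = 0.54987.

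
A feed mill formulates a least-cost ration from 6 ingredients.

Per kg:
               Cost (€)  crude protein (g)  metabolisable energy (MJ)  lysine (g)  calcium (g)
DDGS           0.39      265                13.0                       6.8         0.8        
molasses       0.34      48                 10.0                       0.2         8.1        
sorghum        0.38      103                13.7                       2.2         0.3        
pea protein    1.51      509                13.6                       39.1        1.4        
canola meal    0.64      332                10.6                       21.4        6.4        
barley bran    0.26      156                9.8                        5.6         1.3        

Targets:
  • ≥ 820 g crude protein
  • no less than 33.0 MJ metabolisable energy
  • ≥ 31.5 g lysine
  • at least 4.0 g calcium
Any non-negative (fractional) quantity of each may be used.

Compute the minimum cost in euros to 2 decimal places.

€1.33

Let x1 = kg of DDGS, x2 = kg of molasses, x3 = kg of sorghum, x4 = kg of pea protein, x5 = kg of canola meal, x6 = kg of barley bran.
Minimize 0.39x1 + 0.34x2 + 0.38x3 + 1.51x4 + 0.64x5 + 0.26x6 with:
  265x1 + 48x2 + 103x3 + 509x4 + 332x5 + 156x6 ≥ 820   (crude protein)
  13x1 + 10x2 + 13.7x3 + 13.6x4 + 10.6x5 + 9.8x6 ≥ 33   (metabolisable energy)
  6.8x1 + 0.2x2 + 2.2x3 + 39.1x4 + 21.4x5 + 5.6x6 ≥ 31.5   (lysine)
  0.8x1 + 8.1x2 + 0.3x3 + 1.4x4 + 6.4x5 + 1.3x6 ≥ 4   (calcium)
  x1, x2, x3, x4, x5, x6 ≥ 0.
The cheapest feasible vertex uses only DDGS, canola meal; molasses, sorghum, pea protein, barley bran are not used. Binding constraints: crude protein and lysine.
That vertex is x1 = 2.077, x5 = 0.8119.
Objective = 0.39·2.077 + 0.64·0.8119 = 1.3296.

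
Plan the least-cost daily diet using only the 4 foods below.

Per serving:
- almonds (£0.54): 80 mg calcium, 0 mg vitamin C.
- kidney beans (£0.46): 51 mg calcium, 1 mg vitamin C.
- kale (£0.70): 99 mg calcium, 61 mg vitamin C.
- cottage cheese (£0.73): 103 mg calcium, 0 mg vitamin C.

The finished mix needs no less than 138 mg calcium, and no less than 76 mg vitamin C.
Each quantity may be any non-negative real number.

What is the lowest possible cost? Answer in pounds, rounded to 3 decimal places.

£0.971

Set it up as a linear program. Let x1 = servings of almonds, x2 = servings of kidney beans, x3 = servings of kale, x4 = servings of cottage cheese.
Minimise 0.54x1 + 0.46x2 + 0.7x3 + 0.73x4 subject to:
  80x1 + 51x2 + 99x3 + 103x4 ≥ 138   (calcium)
  1x2 + 61x3 ≥ 76   (vitamin C)
  x1, x2, x3, x4 ≥ 0.
The optimal basis is {almonds, kale}; kidney beans, cottage cheese drop out. The calcium and vitamin C requirements are met with equality.
Solving gives x1 = 0.1832, x3 = 1.246.
Objective = 0.54·0.1832 + 0.7·1.246 = 0.97113.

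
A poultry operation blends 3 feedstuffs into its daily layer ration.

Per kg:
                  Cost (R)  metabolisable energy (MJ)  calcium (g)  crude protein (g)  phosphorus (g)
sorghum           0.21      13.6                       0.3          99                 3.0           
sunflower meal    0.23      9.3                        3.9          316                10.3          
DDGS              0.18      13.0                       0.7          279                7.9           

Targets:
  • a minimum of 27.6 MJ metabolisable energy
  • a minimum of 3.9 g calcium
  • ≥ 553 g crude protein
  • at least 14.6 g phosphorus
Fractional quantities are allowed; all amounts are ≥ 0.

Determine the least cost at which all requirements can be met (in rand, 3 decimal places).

Let x1 = kg of sorghum, x2 = kg of sunflower meal, x3 = kg of DDGS.
Minimize 0.21x1 + 0.23x2 + 0.18x3 subject to:
  13.6x1 + 9.3x2 + 13x3 ≥ 27.6   (metabolisable energy)
  0.3x1 + 3.9x2 + 0.7x3 ≥ 3.9   (calcium)
  99x1 + 316x2 + 279x3 ≥ 553   (crude protein)
  3x1 + 10.3x2 + 7.9x3 ≥ 14.6   (phosphorus)
  x1, x2, x3 ≥ 0.
At the optimum only sunflower meal, DDGS are positive (sorghum = 0). The metabolisable energy and calcium requirements are met with equality.
So sunflower meal = 0.7101 kg, DDGS = 1.615 kg.
Objective = 0.23·0.7101 + 0.18·1.615 = 0.45402.

R0.454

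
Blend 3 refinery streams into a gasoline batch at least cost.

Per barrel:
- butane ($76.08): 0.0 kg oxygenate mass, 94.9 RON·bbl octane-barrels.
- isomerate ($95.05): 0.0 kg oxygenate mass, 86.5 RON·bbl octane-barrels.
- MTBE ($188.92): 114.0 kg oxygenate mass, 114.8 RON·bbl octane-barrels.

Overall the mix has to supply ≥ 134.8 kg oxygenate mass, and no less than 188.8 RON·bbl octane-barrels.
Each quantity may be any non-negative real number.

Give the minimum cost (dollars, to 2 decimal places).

$265.92

Let x1 = barrels of butane, x2 = barrels of isomerate, x3 = barrels of MTBE.
min 76.08x1 + 95.05x2 + 188.92x3 subject to:
  114x3 ≥ 134.8   (oxygenate mass)
  94.9x1 + 86.5x2 + 114.8x3 ≥ 188.8   (octane-barrels)
  x1, x2, x3 ≥ 0.
The cheapest feasible vertex uses only butane, MTBE; isomerate is not used. The oxygenate mass and octane-barrels requirements are met with equality.
Optimal quantities: butane = 0.559052 barrels, MTBE = 1.18246 barrels.
Total cost: 76.08·0.559052 + 188.92·1.18246 = 265.9230.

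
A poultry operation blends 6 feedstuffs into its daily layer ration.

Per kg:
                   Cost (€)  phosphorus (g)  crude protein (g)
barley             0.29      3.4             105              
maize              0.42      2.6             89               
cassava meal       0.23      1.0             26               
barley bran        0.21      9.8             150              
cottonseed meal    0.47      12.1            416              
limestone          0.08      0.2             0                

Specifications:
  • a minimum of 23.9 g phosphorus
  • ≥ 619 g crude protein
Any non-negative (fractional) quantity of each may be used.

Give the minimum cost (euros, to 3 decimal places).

Let x1 = kg of barley, x2 = kg of maize, x3 = kg of cassava meal, x4 = kg of barley bran, x5 = kg of cottonseed meal, x6 = kg of limestone.
Minimise 0.29x1 + 0.42x2 + 0.23x3 + 0.21x4 + 0.47x5 + 0.08x6 subject to:
  3.4x1 + 2.6x2 + 1x3 + 9.8x4 + 12.1x5 + 0.2x6 ≥ 23.9   (phosphorus)
  105x1 + 89x2 + 26x3 + 150x4 + 416x5 ≥ 619   (crude protein)
  x1, x2, x3, x4, x5, x6 ≥ 0.
At the optimum only barley bran, cottonseed meal are positive (barley, maize, cassava meal, limestone = 0). There the phosphorus and crude protein constraints are tight.
Solving gives x4 = 1.084, x5 = 1.097.
Hence cost = 0.21·1.084 + 0.47·1.097 = €0.74323.

€0.743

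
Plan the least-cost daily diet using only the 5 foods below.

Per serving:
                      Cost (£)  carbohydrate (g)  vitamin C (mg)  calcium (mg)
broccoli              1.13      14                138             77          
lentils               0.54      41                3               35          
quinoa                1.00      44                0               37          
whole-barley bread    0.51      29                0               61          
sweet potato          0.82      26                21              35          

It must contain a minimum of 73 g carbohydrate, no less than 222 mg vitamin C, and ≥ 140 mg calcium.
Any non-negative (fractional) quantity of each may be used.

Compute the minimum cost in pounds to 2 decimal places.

£2.46

Treat it as an LP. Let x1 = servings of broccoli, x2 = servings of lentils, x3 = servings of quinoa, x4 = servings of whole-barley bread, x5 = servings of sweet potato.
Minimize 1.13x1 + 0.54x2 + 1x3 + 0.51x4 + 0.82x5 subject to:
  14x1 + 41x2 + 44x3 + 29x4 + 26x5 ≥ 73   (carbohydrate)
  138x1 + 3x2 + 21x5 ≥ 222   (vitamin C)
  77x1 + 35x2 + 37x3 + 61x4 + 35x5 ≥ 140   (calcium)
  x1, x2, x3, x4, x5 ≥ 0.
The cheapest feasible vertex uses only broccoli, lentils; quinoa, whole-barley bread, sweet potato are not used. There the carbohydrate and vitamin C constraints are tight.
That vertex is x1 = 1.582, x2 = 1.24.
Total cost: 1.13·1.582 + 0.54·1.24 = 2.4573.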